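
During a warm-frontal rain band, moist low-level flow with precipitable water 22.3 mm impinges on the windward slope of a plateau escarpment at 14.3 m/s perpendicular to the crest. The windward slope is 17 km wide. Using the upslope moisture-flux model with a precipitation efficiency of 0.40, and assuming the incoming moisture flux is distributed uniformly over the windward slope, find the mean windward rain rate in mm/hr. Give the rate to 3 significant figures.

R ≈ 27.0 mm/hr

Incoming column moisture flux per unit ridge length: F = V × PW = 14.3 × 22.3 = 318.89 mm·m/s.
Spread over the 17 km slope with efficiency ε = 0.40: R = ε·F/W = 0.40 × 318.89 / 17000 m = 7.503e-03 mm/s.
R = 7.503e-03 × 3600 = 27.0 mm/hr.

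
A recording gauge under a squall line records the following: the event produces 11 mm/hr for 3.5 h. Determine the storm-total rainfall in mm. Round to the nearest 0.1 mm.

Total = Σ Rᵢ Δtᵢ = 11 × 3.5
      = 38.5 = 38.5 mm.

total ≈ 38.5 mm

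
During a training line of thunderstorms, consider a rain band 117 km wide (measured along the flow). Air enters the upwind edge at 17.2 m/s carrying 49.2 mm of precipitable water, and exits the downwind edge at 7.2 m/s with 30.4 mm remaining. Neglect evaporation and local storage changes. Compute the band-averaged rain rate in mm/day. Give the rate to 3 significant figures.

Column moisture flux per unit crosswind length is F = V × PW.
Inflow: F_in = 17.2 × 49.2 = 846.24 mm·m/s
Outflow: F_out = 7.2 × 30.4 = 218.88 mm·m/s
Steady-state rate R = (F_in − F_out)/L = (846.24 − 218.88) / 117000 m = 5.362e-03 mm/s.
R = 5.362e-03 × 3600 × 24 = 463 mm/day.

R ≈ 463 mm/day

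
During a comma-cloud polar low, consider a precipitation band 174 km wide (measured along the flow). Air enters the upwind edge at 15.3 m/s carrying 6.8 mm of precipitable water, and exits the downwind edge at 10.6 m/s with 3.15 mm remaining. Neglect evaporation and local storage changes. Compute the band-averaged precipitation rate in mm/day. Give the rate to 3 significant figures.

Column moisture flux per unit crosswind length is F = V × PW.
Inflow: F_in = 15.3 × 6.8 = 104.04 mm·m/s
Outflow: F_out = 10.6 × 3.15 = 33.39 mm·m/s
Steady-state rate R = (F_in − F_out)/L = (104.04 − 33.39) / 174000 m = 4.060e-04 mm/s.
R = 4.060e-04 × 3600 × 24 = 35.1 mm/day.

R ≈ 35.1 mm/day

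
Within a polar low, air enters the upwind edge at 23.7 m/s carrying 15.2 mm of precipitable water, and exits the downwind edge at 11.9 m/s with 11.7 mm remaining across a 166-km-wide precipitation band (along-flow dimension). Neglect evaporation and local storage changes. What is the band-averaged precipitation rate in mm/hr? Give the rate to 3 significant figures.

R ≈ 4.79 mm/hr

Column moisture flux per unit crosswind length is F = V × PW.
Inflow: F_in = 23.7 × 15.2 = 360.24 mm·m/s
Outflow: F_out = 11.9 × 11.7 = 139.23 mm·m/s
Steady-state rate R = (F_in − F_out)/L = (360.24 − 139.23) / 166000 m = 1.331e-03 mm/s.
R = 1.331e-03 × 3600 = 4.79 mm/hr.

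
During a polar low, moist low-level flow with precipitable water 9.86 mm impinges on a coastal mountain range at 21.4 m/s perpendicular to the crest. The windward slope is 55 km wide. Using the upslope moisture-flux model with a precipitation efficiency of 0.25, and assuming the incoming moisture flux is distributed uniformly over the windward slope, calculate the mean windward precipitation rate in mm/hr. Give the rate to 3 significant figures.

Incoming column moisture flux per unit ridge length: F = V × PW = 21.4 × 9.86 = 211.004 mm·m/s.
Spread over the 55 km slope with efficiency ε = 0.25: R = ε·F/W = 0.25 × 211.004 / 55000 m = 9.591e-04 mm/s.
R = 9.591e-04 × 3600 = 3.45 mm/hr.

R ≈ 3.45 mm/hr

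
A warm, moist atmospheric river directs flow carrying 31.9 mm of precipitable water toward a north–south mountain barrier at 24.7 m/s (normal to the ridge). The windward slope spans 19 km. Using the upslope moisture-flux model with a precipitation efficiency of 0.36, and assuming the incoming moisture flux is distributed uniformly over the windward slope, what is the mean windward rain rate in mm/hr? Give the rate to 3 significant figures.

Incoming column moisture flux per unit ridge length: F = V × PW = 24.7 × 31.9 = 787.93 mm·m/s.
Spread over the 19 km slope with efficiency ε = 0.36: R = ε·F/W = 0.36 × 787.93 / 19000 m = 1.493e-02 mm/s.
R = 1.493e-02 × 3600 = 53.7 mm/hr.

R ≈ 53.7 mm/hr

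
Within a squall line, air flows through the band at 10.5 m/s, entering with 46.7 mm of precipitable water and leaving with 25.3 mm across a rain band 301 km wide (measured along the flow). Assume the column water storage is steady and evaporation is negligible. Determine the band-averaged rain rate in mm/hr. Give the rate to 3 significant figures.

R ≈ 2.69 mm/hr

Column moisture flux per unit crosswind length is F = V × PW.
Inflow: F_in = 10.5 × 46.7 = 490.35 mm·m/s
Outflow: F_out = 10.5 × 25.3 = 265.65 mm·m/s
Steady-state rate R = (F_in − F_out)/L = (490.35 − 265.65) / 301000 m = 7.465e-04 mm/s.
R = 7.465e-04 × 3600 = 2.69 mm/hr.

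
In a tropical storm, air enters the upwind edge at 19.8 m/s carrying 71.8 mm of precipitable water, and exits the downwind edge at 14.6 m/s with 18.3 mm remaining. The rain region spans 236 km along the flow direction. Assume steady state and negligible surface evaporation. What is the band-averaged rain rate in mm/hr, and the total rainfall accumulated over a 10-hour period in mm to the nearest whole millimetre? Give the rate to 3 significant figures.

R ≈ 17.6 mm/hr; total ≈ 176 mm

Column moisture flux per unit crosswind length is F = V × PW.
Inflow: F_in = 19.8 × 71.8 = 1421.64 mm·m/s
Outflow: F_out = 14.6 × 18.3 = 267.18 mm·m/s
Steady-state rate R = (F_in − F_out)/L = (1421.64 − 267.18) / 236000 m = 4.892e-03 mm/s.
R = 4.892e-03 × 3600 = 17.6 mm/hr.
Over 10 h: total = 17.6 × 10 = 176 mm.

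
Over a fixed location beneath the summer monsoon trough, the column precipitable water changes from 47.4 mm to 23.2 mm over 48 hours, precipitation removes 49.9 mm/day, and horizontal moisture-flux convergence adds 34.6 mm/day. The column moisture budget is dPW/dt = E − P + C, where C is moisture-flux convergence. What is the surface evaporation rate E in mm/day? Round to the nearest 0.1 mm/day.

E ≈ 3.2 mm/day

dPW/dt = (23.2 − 47.4) mm / (48/24 day) = -12.100 mm/day.
E = dPW/dt + P − C = (-12.100) + 49.9 − (34.6) = 3.2 mm/day.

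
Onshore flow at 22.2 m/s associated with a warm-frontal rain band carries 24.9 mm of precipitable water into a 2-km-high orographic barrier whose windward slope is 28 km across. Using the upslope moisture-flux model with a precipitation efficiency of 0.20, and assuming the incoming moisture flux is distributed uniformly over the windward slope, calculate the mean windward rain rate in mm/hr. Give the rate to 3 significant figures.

Incoming column moisture flux per unit ridge length: F = V × PW = 22.2 × 24.9 = 552.78 mm·m/s.
Spread over the 28 km slope with efficiency ε = 0.20: R = ε·F/W = 0.20 × 552.78 / 28000 m = 3.948e-03 mm/s.
R = 3.948e-03 × 3600 = 14.2 mm/hr.

R ≈ 14.2 mm/hr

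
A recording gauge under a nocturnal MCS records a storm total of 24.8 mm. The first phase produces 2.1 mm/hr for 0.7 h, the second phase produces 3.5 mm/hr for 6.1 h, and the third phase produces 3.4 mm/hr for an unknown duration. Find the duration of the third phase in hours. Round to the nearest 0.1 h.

Known phases: 2.1 × 0.7 + 3.5 × 6.1 = 1.47 + 21.35 = 22.82 mm.
Remaining depth = 24.8 − 22.82 = 1.98 mm.
Duration = 1.98 / 3.4 = 0.6 h.

duration ≈ 0.6 h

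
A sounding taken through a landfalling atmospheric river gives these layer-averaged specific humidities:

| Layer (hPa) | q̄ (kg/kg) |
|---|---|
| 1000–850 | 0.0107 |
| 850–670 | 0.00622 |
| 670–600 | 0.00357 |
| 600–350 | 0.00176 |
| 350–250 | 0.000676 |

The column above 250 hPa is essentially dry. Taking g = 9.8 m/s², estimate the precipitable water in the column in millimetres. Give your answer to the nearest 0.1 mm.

PW ≈ 35.5 mm

Precipitable water is the column-integrated vapour mass per unit area: PW = (1/g) Σ q̄ Δp, with q in kg/kg and Δp in Pa (1 kg/m² of water = 1 mm).
Layer 1000–850 hPa: Δp = 150 hPa = 15000 Pa, q̄ = 0.0107 kg/kg → 0.0107 × 15000 / 9.8 = 16.38 mm
Layer 850–670 hPa: Δp = 180 hPa = 18000 Pa, q̄ = 0.00622 kg/kg → 0.00622 × 18000 / 9.8 = 11.42 mm
Layer 670–600 hPa: Δp = 70 hPa = 7000 Pa, q̄ = 0.00357 kg/kg → 0.00357 × 7000 / 9.8 = 2.55 mm
Layer 600–350 hPa: Δp = 250 hPa = 25000 Pa, q̄ = 0.00176 kg/kg → 0.00176 × 25000 / 9.8 = 4.49 mm
Layer 350–250 hPa: Δp = 100 hPa = 10000 Pa, q̄ = 0.000676 kg/kg → 0.000676 × 10000 / 9.8 = 0.69 mm
PW = 16.38 + 11.42 + 2.55 + 4.49 + 0.69 = 35.53 ≈ 35.5 mm.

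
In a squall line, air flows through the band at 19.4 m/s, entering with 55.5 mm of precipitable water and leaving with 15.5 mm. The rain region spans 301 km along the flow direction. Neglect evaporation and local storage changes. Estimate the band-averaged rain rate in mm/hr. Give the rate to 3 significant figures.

Column moisture flux per unit crosswind length is F = V × PW.
Inflow: F_in = 19.4 × 55.5 = 1076.7 mm·m/s
Outflow: F_out = 19.4 × 15.5 = 300.7 mm·m/s
Steady-state rate R = (F_in − F_out)/L = (1076.7 − 300.7) / 301000 m = 2.578e-03 mm/s.
R = 2.578e-03 × 3600 = 9.28 mm/hr.

R ≈ 9.28 mm/hr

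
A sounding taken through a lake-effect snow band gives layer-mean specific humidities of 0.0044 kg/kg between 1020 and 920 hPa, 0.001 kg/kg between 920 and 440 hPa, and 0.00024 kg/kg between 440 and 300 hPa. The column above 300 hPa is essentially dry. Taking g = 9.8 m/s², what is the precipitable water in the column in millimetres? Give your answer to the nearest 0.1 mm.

PW ≈ 9.7 mm

Precipitable water is the column-integrated vapour mass per unit area: PW = (1/g) Σ q̄ Δp, with q in kg/kg and Δp in Pa (1 kg/m² of water = 1 mm).
Layer 1020–920 hPa: Δp = 100 hPa = 10000 Pa, q̄ = 0.0044 kg/kg → 0.0044 × 10000 / 9.8 = 4.49 mm
Layer 920–440 hPa: Δp = 480 hPa = 48000 Pa, q̄ = 0.001 kg/kg → 0.001 × 48000 / 9.8 = 4.90 mm
Layer 440–300 hPa: Δp = 140 hPa = 14000 Pa, q̄ = 0.00024 kg/kg → 0.00024 × 14000 / 9.8 = 0.34 mm
PW = 4.49 + 4.90 + 0.34 = 9.73 ≈ 9.7 mm.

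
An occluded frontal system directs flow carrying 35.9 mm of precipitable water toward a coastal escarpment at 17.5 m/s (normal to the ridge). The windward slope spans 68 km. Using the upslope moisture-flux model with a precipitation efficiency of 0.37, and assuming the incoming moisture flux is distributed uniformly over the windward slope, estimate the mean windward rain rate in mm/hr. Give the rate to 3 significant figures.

R ≈ 12.3 mm/hr

Incoming column moisture flux per unit ridge length: F = V × PW = 17.5 × 35.9 = 628.25 mm·m/s.
Spread over the 68 km slope with efficiency ε = 0.37: R = ε·F/W = 0.37 × 628.25 / 68000 m = 3.418e-03 mm/s.
R = 3.418e-03 × 3600 = 12.3 mm/hr.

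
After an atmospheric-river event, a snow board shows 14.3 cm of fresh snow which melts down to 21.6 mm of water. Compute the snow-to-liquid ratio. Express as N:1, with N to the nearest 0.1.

ratio ≈ 6.6

Ratio = snow depth / SWE = 143 mm / 21.6 mm = 6.6, i.e. 6.6:1.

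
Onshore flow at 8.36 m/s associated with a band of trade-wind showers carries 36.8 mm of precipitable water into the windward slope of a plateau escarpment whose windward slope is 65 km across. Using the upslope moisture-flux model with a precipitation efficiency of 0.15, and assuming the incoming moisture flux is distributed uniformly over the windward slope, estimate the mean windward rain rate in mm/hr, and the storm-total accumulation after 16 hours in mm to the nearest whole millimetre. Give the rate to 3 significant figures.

R ≈ 2.56 mm/hr; total ≈ 41 mm

Incoming column moisture flux per unit ridge length: F = V × PW = 8.36 × 36.8 = 307.648 mm·m/s.
Spread over the 65 km slope with efficiency ε = 0.15: R = ε·F/W = 0.15 × 307.648 / 65000 m = 7.100e-04 mm/s.
R = 7.100e-04 × 3600 = 2.56 mm/hr.
Over 16 h: total = 2.56 × 16 = 40.96 ≈ 41 mm.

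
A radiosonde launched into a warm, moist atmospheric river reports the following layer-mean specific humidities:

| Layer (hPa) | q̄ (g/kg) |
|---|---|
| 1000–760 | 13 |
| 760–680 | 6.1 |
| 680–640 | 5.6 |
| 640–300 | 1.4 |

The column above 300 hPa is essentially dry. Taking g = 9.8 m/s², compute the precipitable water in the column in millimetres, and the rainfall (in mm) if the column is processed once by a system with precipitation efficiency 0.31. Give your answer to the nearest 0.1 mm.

PW ≈ 44.0 mm; rainfall ≈ 13.6 mm

Precipitable water is the column-integrated vapour mass per unit area: PW = (1/g) Σ q̄ Δp, with q in kg/kg and Δp in Pa (1 kg/m² of water = 1 mm).
Layer 1000–760 hPa: Δp = 240 hPa = 24000 Pa, q̄ = 0.013 kg/kg → 0.013 × 24000 / 9.8 = 31.84 mm
Layer 760–680 hPa: Δp = 80 hPa = 8000 Pa, q̄ = 0.0061 kg/kg → 0.0061 × 8000 / 9.8 = 4.98 mm
Layer 680–640 hPa: Δp = 40 hPa = 4000 Pa, q̄ = 0.0056 kg/kg → 0.0056 × 4000 / 9.8 = 2.29 mm
Layer 640–300 hPa: Δp = 340 hPa = 34000 Pa, q̄ = 0.0014 kg/kg → 0.0014 × 34000 / 9.8 = 4.86 mm
PW = 31.84 + 4.98 + 2.29 + 4.86 = 43.97 ≈ 44.0 mm.
Rainfall = ε × PW = 0.31 × 44.0 = 13.6 mm.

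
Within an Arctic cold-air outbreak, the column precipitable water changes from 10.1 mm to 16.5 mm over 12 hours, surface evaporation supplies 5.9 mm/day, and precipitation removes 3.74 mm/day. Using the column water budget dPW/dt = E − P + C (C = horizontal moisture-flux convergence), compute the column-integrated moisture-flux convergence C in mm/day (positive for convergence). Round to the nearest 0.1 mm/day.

dPW/dt = (16.5 − 10.1) mm / (12/24 day) = +12.800 mm/day.
C = dPW/dt − E + P = (+12.800) − 5.9 + 3.74 = 10.6 mm/day.

C ≈ 10.6 mm/day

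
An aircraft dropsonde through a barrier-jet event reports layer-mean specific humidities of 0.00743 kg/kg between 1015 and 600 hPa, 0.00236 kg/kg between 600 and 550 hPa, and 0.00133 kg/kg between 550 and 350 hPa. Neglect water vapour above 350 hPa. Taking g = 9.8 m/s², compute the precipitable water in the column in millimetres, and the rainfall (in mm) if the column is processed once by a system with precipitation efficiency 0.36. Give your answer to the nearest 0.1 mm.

PW ≈ 35.4 mm; rainfall ≈ 12.7 mm

Precipitable water is the column-integrated vapour mass per unit area: PW = (1/g) Σ q̄ Δp, with q in kg/kg and Δp in Pa (1 kg/m² of water = 1 mm).
Layer 1015–600 hPa: Δp = 415 hPa = 41500 Pa, q̄ = 0.00743 kg/kg → 0.00743 × 41500 / 9.8 = 31.46 mm
Layer 600–550 hPa: Δp = 50 hPa = 5000 Pa, q̄ = 0.00236 kg/kg → 0.00236 × 5000 / 9.8 = 1.20 mm
Layer 550–350 hPa: Δp = 200 hPa = 20000 Pa, q̄ = 0.00133 kg/kg → 0.00133 × 20000 / 9.8 = 2.71 mm
PW = 31.46 + 1.20 + 2.71 = 35.37 ≈ 35.4 mm.
Rainfall = ε × PW = 0.36 × 35.4 = 12.7 mm.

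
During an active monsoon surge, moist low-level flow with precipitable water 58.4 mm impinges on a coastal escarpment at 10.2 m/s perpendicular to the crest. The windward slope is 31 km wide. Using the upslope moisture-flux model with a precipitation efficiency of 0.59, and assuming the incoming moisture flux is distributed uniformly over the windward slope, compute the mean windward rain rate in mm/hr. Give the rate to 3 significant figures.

Incoming column moisture flux per unit ridge length: F = V × PW = 10.2 × 58.4 = 595.68 mm·m/s.
Spread over the 31 km slope with efficiency ε = 0.59: R = ε·F/W = 0.59 × 595.68 / 31000 m = 1.134e-02 mm/s.
R = 1.134e-02 × 3600 = 40.8 mm/hr.

R ≈ 40.8 mm/hr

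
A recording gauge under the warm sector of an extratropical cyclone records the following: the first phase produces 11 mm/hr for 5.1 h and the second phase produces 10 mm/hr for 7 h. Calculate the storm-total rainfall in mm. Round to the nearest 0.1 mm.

Total = Σ Rᵢ Δtᵢ = 11 × 5.1 + 10 × 7
      = 56.1 + 70 = 126.1 mm.

total ≈ 126.1 mm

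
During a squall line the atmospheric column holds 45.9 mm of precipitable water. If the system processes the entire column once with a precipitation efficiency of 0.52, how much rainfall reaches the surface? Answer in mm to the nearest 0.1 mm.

Rainfall = ε × PW = 0.52 × 45.9 = 23.9 mm.

rainfall ≈ 23.9 mm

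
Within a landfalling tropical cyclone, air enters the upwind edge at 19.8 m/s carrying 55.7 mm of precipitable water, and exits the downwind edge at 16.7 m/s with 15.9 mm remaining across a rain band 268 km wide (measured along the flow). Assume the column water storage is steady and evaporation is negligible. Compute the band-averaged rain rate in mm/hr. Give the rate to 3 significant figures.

R ≈ 11.2 mm/hr

Column moisture flux per unit crosswind length is F = V × PW.
Inflow: F_in = 19.8 × 55.7 = 1102.86 mm·m/s
Outflow: F_out = 16.7 × 15.9 = 265.53 mm·m/s
Steady-state rate R = (F_in − F_out)/L = (1102.86 − 265.53) / 268000 m = 3.124e-03 mm/s.
R = 3.124e-03 × 3600 = 11.2 mm/hr.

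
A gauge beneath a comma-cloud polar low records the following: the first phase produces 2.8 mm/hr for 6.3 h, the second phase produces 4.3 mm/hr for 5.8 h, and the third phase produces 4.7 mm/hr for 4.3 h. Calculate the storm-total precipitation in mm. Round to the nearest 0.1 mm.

Total = Σ Rᵢ Δtᵢ = 2.8 × 6.3 + 4.3 × 5.8 + 4.7 × 4.3
      = 17.64 + 24.94 + 20.21 = 62.8 mm.

total ≈ 62.8 mm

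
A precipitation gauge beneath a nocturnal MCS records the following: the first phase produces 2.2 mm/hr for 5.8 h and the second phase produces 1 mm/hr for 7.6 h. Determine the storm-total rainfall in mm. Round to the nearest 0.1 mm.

Total = Σ Rᵢ Δtᵢ = 2.2 × 5.8 + 1 × 7.6
      = 12.76 + 7.6 = 20.4 mm.

total ≈ 20.4 mm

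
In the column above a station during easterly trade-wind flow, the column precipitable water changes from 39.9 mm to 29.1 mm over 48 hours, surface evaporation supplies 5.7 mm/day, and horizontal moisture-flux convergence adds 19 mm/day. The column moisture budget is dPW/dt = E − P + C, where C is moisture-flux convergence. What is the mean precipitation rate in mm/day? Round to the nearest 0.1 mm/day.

dPW/dt = (29.1 − 39.9) mm / (48/24 day) = -5.400 mm/day.
P = E + C − dPW/dt = 5.7 + (19) − (-5.400) = 30.1 mm/day.

P ≈ 30.1 mm/day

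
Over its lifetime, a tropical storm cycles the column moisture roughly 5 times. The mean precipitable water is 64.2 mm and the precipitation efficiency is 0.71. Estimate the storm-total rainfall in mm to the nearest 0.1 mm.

rainfall ≈ 227.9 mm

Each cycle deposits ε × PW = 0.71 × 64.2 = 45.582 mm.
Over 5 cycles: 5 × 45.582 = 227.9 mm.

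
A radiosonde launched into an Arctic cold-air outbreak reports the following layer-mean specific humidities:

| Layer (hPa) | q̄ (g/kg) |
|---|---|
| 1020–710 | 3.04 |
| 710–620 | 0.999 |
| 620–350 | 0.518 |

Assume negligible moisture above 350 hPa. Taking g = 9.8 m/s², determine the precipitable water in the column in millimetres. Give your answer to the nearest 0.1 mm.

Precipitable water is the column-integrated vapour mass per unit area: PW = (1/g) Σ q̄ Δp, with q in kg/kg and Δp in Pa (1 kg/m² of water = 1 mm).
Layer 1020–710 hPa: Δp = 310 hPa = 31000 Pa, q̄ = 0.00304 kg/kg → 0.00304 × 31000 / 9.8 = 9.62 mm
Layer 710–620 hPa: Δp = 90 hPa = 9000 Pa, q̄ = 0.000999 kg/kg → 0.000999 × 9000 / 9.8 = 0.92 mm
Layer 620–350 hPa: Δp = 270 hPa = 27000 Pa, q̄ = 0.000518 kg/kg → 0.000518 × 27000 / 9.8 = 1.43 mm
PW = 9.62 + 0.92 + 1.43 = 11.97 ≈ 12.0 mm.

PW ≈ 12.0 mm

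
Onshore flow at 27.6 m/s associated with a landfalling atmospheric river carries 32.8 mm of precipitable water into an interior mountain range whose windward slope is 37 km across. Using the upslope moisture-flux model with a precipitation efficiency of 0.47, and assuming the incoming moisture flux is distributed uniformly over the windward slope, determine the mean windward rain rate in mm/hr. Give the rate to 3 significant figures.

Incoming column moisture flux per unit ridge length: F = V × PW = 27.6 × 32.8 = 905.28 mm·m/s.
Spread over the 37 km slope with efficiency ε = 0.47: R = ε·F/W = 0.47 × 905.28 / 37000 m = 1.150e-02 mm/s.
R = 1.150e-02 × 3600 = 41.4 mm/hr.

R ≈ 41.4 mm/hr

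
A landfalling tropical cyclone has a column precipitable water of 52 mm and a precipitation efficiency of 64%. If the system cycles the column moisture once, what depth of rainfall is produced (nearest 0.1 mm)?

Rainfall = ε × PW = 0.64 × 52 = 33.3 mm.

rainfall ≈ 33.3 mm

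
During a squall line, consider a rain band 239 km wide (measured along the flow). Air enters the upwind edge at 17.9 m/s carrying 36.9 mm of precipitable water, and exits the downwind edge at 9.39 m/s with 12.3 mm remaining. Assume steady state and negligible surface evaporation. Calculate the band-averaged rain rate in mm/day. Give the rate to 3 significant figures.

Column moisture flux per unit crosswind length is F = V × PW.
Inflow: F_in = 17.9 × 36.9 = 660.51 mm·m/s
Outflow: F_out = 9.39 × 12.3 = 115.497 mm·m/s
Steady-state rate R = (F_in − F_out)/L = (660.51 − 115.497) / 239000 m = 2.280e-03 mm/s.
R = 2.280e-03 × 3600 × 24 = 197 mm/day.

R ≈ 197 mm/day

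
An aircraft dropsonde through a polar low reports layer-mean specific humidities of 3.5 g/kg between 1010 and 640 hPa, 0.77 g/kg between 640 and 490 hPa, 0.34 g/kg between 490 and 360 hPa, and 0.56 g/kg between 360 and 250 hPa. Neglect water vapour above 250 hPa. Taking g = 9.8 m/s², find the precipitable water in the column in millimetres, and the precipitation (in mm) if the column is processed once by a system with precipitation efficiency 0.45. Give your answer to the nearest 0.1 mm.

Precipitable water is the column-integrated vapour mass per unit area: PW = (1/g) Σ q̄ Δp, with q in kg/kg and Δp in Pa (1 kg/m² of water = 1 mm).
Layer 1010–640 hPa: Δp = 370 hPa = 37000 Pa, q̄ = 0.0035 kg/kg → 0.0035 × 37000 / 9.8 = 13.21 mm
Layer 640–490 hPa: Δp = 150 hPa = 15000 Pa, q̄ = 0.00077 kg/kg → 0.00077 × 15000 / 9.8 = 1.18 mm
Layer 490–360 hPa: Δp = 130 hPa = 13000 Pa, q̄ = 0.00034 kg/kg → 0.00034 × 13000 / 9.8 = 0.45 mm
Layer 360–250 hPa: Δp = 110 hPa = 11000 Pa, q̄ = 0.00056 kg/kg → 0.00056 × 11000 / 9.8 = 0.63 mm
PW = 13.21 + 1.18 + 0.45 + 0.63 = 15.47 ≈ 15.5 mm.
Precipitation = ε × PW = 0.45 × 15.5 = 7.0 mm.

PW ≈ 15.5 mm; precipitation ≈ 7.0 mm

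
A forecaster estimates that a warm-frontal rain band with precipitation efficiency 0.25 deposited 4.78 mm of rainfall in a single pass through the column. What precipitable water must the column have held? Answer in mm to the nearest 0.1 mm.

PW = rainfall / ε = 4.78 / 0.25 = 19.1 mm.

PW ≈ 19.1 mm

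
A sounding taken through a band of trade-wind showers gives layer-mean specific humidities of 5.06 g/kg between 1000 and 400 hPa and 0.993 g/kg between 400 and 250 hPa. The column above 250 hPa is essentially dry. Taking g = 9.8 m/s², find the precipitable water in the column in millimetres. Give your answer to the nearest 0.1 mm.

Precipitable water is the column-integrated vapour mass per unit area: PW = (1/g) Σ q̄ Δp, with q in kg/kg and Δp in Pa (1 kg/m² of water = 1 mm).
Layer 1000–400 hPa: Δp = 600 hPa = 60000 Pa, q̄ = 0.00506 kg/kg → 0.00506 × 60000 / 9.8 = 30.98 mm
Layer 400–250 hPa: Δp = 150 hPa = 15000 Pa, q̄ = 0.000993 kg/kg → 0.000993 × 15000 / 9.8 = 1.52 mm
PW = 30.98 + 1.52 = 32.50 ≈ 32.5 mm.

PW ≈ 32.5 mm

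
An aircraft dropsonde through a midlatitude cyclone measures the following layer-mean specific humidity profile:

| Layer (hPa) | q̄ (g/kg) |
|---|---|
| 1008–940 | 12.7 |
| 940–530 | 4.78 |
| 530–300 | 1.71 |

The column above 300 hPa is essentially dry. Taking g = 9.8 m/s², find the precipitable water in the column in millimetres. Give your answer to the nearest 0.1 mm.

PW ≈ 32.8 mm

Precipitable water is the column-integrated vapour mass per unit area: PW = (1/g) Σ q̄ Δp, with q in kg/kg and Δp in Pa (1 kg/m² of water = 1 mm).
Layer 1008–940 hPa: Δp = 68 hPa = 6800 Pa, q̄ = 0.0127 kg/kg → 0.0127 × 6800 / 9.8 = 8.81 mm
Layer 940–530 hPa: Δp = 410 hPa = 41000 Pa, q̄ = 0.00478 kg/kg → 0.00478 × 41000 / 9.8 = 20.00 mm
Layer 530–300 hPa: Δp = 230 hPa = 23000 Pa, q̄ = 0.00171 kg/kg → 0.00171 × 23000 / 9.8 = 4.01 mm
PW = 8.81 + 20.00 + 4.01 = 32.82 ≈ 32.8 mm.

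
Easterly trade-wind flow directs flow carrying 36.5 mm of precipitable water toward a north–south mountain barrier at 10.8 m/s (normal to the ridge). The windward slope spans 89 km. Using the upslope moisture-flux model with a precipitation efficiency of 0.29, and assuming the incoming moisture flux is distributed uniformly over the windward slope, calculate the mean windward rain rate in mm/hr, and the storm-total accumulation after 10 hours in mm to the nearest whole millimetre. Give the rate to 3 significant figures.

R ≈ 4.62 mm/hr; total ≈ 46 mm

Incoming column moisture flux per unit ridge length: F = V × PW = 10.8 × 36.5 = 394.2 mm·m/s.
Spread over the 89 km slope with efficiency ε = 0.29: R = ε·F/W = 0.29 × 394.2 / 89000 m = 1.284e-03 mm/s.
R = 1.284e-03 × 3600 = 4.62 mm/hr.
Over 10 h: total = 4.62 × 10 = 46.2 ≈ 46 mm.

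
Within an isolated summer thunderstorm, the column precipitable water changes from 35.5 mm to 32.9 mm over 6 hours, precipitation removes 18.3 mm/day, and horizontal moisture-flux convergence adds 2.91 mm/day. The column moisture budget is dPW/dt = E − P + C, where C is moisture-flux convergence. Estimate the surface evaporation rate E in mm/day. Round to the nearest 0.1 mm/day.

E ≈ 5.0 mm/day

dPW/dt = (32.9 − 35.5) mm / (6/24 day) = -10.400 mm/day.
E = dPW/dt + P − C = (-10.400) + 18.3 − (2.91) = 5.0 mm/day.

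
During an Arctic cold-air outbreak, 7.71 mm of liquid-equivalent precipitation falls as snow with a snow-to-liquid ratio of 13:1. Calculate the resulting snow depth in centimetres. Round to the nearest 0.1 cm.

Snow depth = liquid × ratio = 7.71 mm × 13 = 100.23 mm = 10.0 cm.

snow depth ≈ 10.0 cm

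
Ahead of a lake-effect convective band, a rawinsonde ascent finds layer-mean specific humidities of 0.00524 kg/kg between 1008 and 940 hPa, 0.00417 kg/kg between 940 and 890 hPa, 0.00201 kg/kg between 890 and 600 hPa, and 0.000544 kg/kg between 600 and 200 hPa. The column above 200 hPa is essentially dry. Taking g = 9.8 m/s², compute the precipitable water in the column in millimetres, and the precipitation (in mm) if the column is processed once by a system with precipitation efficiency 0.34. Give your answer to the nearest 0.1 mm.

Precipitable water is the column-integrated vapour mass per unit area: PW = (1/g) Σ q̄ Δp, with q in kg/kg and Δp in Pa (1 kg/m² of water = 1 mm).
Layer 1008–940 hPa: Δp = 68 hPa = 6800 Pa, q̄ = 0.00524 kg/kg → 0.00524 × 6800 / 9.8 = 3.64 mm
Layer 940–890 hPa: Δp = 50 hPa = 5000 Pa, q̄ = 0.00417 kg/kg → 0.00417 × 5000 / 9.8 = 2.13 mm
Layer 890–600 hPa: Δp = 290 hPa = 29000 Pa, q̄ = 0.00201 kg/kg → 0.00201 × 29000 / 9.8 = 5.95 mm
Layer 600–200 hPa: Δp = 400 hPa = 40000 Pa, q̄ = 0.000544 kg/kg → 0.000544 × 40000 / 9.8 = 2.22 mm
PW = 3.64 + 2.13 + 5.95 + 2.22 = 13.94 ≈ 13.9 mm.
Precipitation = ε × PW = 0.34 × 13.9 = 4.7 mm.

PW ≈ 13.9 mm; precipitation ≈ 4.7 mm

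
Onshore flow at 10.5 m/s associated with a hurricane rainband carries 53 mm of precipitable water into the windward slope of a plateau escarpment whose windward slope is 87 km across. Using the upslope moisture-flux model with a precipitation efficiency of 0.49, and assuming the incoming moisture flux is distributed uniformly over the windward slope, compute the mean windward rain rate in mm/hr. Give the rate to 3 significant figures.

Incoming column moisture flux per unit ridge length: F = V × PW = 10.5 × 53 = 556.5 mm·m/s.
Spread over the 87 km slope with efficiency ε = 0.49: R = ε·F/W = 0.49 × 556.5 / 87000 m = 3.134e-03 mm/s.
R = 3.134e-03 × 3600 = 11.3 mm/hr.

R ≈ 11.3 mm/hr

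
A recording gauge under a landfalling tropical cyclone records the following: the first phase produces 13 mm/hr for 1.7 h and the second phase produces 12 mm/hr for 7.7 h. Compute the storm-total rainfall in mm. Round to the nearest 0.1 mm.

total ≈ 114.5 mm

Total = Σ Rᵢ Δtᵢ = 13 × 1.7 + 12 × 7.7
      = 22.1 + 92.4 = 114.5 mm.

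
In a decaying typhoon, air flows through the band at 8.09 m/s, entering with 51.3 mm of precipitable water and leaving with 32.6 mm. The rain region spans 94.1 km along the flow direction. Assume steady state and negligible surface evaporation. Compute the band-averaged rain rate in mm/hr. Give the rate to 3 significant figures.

Column moisture flux per unit crosswind length is F = V × PW.
Inflow: F_in = 8.09 × 51.3 = 415.017 mm·m/s
Outflow: F_out = 8.09 × 32.6 = 263.734 mm·m/s
Steady-state rate R = (F_in − F_out)/L = (415.017 − 263.734) / 94100 m = 1.608e-03 mm/s.
R = 1.608e-03 × 3600 = 5.79 mm/hr.

R ≈ 5.79 mm/hr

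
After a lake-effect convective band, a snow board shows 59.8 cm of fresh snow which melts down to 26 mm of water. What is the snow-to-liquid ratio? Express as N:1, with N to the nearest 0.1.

Ratio = snow depth / SWE = 598 mm / 26 mm = 23.0, i.e. 23.0:1.

ratio ≈ 23.0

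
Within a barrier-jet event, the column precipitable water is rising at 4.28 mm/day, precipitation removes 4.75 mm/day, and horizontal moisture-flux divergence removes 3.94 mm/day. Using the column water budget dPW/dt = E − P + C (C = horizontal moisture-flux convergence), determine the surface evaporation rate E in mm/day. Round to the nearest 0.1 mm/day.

E ≈ 13.0 mm/day

dPW/dt = +4.28 mm/day.
E = dPW/dt + P − C = (+4.28) + 4.75 − (-3.94) = 13.0 mm/day.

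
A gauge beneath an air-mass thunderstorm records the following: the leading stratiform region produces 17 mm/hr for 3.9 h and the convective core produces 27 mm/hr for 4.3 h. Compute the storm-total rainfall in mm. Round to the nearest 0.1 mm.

total ≈ 182.4 mm

Total = Σ Rᵢ Δtᵢ = 17 × 3.9 + 27 × 4.3
      = 66.3 + 116.1 = 182.4 mm.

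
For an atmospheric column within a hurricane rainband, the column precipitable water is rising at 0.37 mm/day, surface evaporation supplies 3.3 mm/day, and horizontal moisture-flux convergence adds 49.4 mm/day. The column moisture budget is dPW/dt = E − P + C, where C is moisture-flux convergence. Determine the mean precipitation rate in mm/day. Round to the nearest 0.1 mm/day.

dPW/dt = +0.37 mm/day.
P = E + C − dPW/dt = 3.3 + (49.4) − (+0.37) = 52.3 mm/day.

P ≈ 52.3 mm/day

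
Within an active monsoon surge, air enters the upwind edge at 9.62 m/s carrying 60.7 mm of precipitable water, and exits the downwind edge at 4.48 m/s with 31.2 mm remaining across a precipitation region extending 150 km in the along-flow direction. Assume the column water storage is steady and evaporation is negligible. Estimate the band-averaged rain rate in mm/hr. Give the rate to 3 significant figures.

R ≈ 10.7 mm/hr

Column moisture flux per unit crosswind length is F = V × PW.
Inflow: F_in = 9.62 × 60.7 = 583.934 mm·m/s
Outflow: F_out = 4.48 × 31.2 = 139.776 mm·m/s
Steady-state rate R = (F_in − F_out)/L = (583.934 − 139.776) / 150000 m = 2.961e-03 mm/s.
R = 2.961e-03 × 3600 = 10.7 mm/hr.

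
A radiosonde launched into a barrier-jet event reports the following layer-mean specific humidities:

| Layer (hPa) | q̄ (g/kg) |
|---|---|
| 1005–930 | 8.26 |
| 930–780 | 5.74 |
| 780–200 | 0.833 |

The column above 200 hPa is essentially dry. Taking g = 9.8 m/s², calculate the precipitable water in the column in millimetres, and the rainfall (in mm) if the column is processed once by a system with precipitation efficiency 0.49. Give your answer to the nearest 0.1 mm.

PW ≈ 20.0 mm; rainfall ≈ 9.8 mm

Precipitable water is the column-integrated vapour mass per unit area: PW = (1/g) Σ q̄ Δp, with q in kg/kg and Δp in Pa (1 kg/m² of water = 1 mm).
Layer 1005–930 hPa: Δp = 75 hPa = 7500 Pa, q̄ = 0.00826 kg/kg → 0.00826 × 7500 / 9.8 = 6.32 mm
Layer 930–780 hPa: Δp = 150 hPa = 15000 Pa, q̄ = 0.00574 kg/kg → 0.00574 × 15000 / 9.8 = 8.79 mm
Layer 780–200 hPa: Δp = 580 hPa = 58000 Pa, q̄ = 0.000833 kg/kg → 0.000833 × 58000 / 9.8 = 4.93 mm
PW = 6.32 + 8.79 + 4.93 = 20.04 ≈ 20.0 mm.
Rainfall = ε × PW = 0.49 × 20.0 = 9.8 mm.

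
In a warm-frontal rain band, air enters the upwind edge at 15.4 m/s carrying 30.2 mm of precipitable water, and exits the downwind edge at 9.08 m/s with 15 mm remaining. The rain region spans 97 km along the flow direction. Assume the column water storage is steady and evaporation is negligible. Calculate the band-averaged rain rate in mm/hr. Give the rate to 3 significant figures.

Column moisture flux per unit crosswind length is F = V × PW.
Inflow: F_in = 15.4 × 30.2 = 465.08 mm·m/s
Outflow: F_out = 9.08 × 15 = 136.2 mm·m/s
Steady-state rate R = (F_in − F_out)/L = (465.08 − 136.2) / 97000 m = 3.391e-03 mm/s.
R = 3.391e-03 × 3600 = 12.2 mm/hr.

R ≈ 12.2 mm/hr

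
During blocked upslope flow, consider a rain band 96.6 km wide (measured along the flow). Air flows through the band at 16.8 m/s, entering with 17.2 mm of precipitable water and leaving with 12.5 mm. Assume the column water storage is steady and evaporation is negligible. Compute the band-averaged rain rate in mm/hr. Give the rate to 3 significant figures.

R ≈ 2.94 mm/hr

Column moisture flux per unit crosswind length is F = V × PW.
Inflow: F_in = 16.8 × 17.2 = 288.96 mm·m/s
Outflow: F_out = 16.8 × 12.5 = 210 mm·m/s
Steady-state rate R = (F_in − F_out)/L = (288.96 − 210) / 96600 m = 8.174e-04 mm/s.
R = 8.174e-04 × 3600 = 2.94 mm/hr.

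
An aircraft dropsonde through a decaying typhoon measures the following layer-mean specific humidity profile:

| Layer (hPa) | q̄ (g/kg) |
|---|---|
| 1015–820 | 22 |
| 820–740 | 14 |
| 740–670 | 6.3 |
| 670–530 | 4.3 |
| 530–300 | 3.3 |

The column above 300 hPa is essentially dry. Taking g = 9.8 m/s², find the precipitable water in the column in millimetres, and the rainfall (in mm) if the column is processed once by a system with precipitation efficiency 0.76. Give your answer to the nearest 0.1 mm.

Precipitable water is the column-integrated vapour mass per unit area: PW = (1/g) Σ q̄ Δp, with q in kg/kg and Δp in Pa (1 kg/m² of water = 1 mm).
Layer 1015–820 hPa: Δp = 195 hPa = 19500 Pa, q̄ = 0.022 kg/kg → 0.022 × 19500 / 9.8 = 43.78 mm
Layer 820–740 hPa: Δp = 80 hPa = 8000 Pa, q̄ = 0.014 kg/kg → 0.014 × 8000 / 9.8 = 11.43 mm
Layer 740–670 hPa: Δp = 70 hPa = 7000 Pa, q̄ = 0.0063 kg/kg → 0.0063 × 7000 / 9.8 = 4.50 mm
Layer 670–530 hPa: Δp = 140 hPa = 14000 Pa, q̄ = 0.0043 kg/kg → 0.0043 × 14000 / 9.8 = 6.14 mm
Layer 530–300 hPa: Δp = 230 hPa = 23000 Pa, q̄ = 0.0033 kg/kg → 0.0033 × 23000 / 9.8 = 7.74 mm
PW = 43.78 + 11.43 + 4.50 + 6.14 + 7.74 = 73.59 ≈ 73.6 mm.
Rainfall = ε × PW = 0.76 × 73.6 = 55.9 mm.

PW ≈ 73.6 mm; rainfall ≈ 55.9 mm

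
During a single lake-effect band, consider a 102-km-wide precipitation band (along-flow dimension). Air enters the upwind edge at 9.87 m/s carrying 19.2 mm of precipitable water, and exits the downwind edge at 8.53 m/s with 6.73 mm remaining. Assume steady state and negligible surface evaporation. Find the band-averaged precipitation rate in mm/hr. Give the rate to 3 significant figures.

Column moisture flux per unit crosswind length is F = V × PW.
Inflow: F_in = 9.87 × 19.2 = 189.504 mm·m/s
Outflow: F_out = 8.53 × 6.73 = 57.4069 mm·m/s
Steady-state rate R = (F_in − F_out)/L = (189.504 − 57.4069) / 102000 m = 1.295e-03 mm/s.
R = 1.295e-03 × 3600 = 4.66 mm/hr.

R ≈ 4.66 mm/hr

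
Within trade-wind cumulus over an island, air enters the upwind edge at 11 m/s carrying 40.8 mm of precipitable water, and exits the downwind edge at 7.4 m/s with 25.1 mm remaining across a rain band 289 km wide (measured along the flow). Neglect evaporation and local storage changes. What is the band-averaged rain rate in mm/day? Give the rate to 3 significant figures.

R ≈ 78.6 mm/day

Column moisture flux per unit crosswind length is F = V × PW.
Inflow: F_in = 11 × 40.8 = 448.8 mm·m/s
Outflow: F_out = 7.4 × 25.1 = 185.74 mm·m/s
Steady-state rate R = (F_in − F_out)/L = (448.8 − 185.74) / 289000 m = 9.102e-04 mm/s.
R = 9.102e-04 × 3600 × 24 = 78.6 mm/day.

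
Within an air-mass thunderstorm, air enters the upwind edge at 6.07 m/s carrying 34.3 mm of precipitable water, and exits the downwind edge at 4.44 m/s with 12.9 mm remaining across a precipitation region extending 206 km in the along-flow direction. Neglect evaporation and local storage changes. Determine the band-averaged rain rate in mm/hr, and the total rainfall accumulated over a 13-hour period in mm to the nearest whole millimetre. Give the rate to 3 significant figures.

R ≈ 2.64 mm/hr; total ≈ 34 mm

Column moisture flux per unit crosswind length is F = V × PW.
Inflow: F_in = 6.07 × 34.3 = 208.201 mm·m/s
Outflow: F_out = 4.44 × 12.9 = 57.276 mm·m/s
Steady-state rate R = (F_in − F_out)/L = (208.201 − 57.276) / 206000 m = 7.326e-04 mm/s.
R = 7.326e-04 × 3600 = 2.64 mm/hr.
Over 13 h: total = 2.64 × 13 = 34.32 ≈ 34 mm.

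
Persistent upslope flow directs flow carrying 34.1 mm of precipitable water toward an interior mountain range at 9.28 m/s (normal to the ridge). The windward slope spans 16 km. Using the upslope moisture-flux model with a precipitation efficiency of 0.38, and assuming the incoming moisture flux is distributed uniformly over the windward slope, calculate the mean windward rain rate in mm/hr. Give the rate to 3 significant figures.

Incoming column moisture flux per unit ridge length: F = V × PW = 9.28 × 34.1 = 316.448 mm·m/s.
Spread over the 16 km slope with efficiency ε = 0.38: R = ε·F/W = 0.38 × 316.448 / 16000 m = 7.516e-03 mm/s.
R = 7.516e-03 × 3600 = 27.1 mm/hr.

R ≈ 27.1 mm/hr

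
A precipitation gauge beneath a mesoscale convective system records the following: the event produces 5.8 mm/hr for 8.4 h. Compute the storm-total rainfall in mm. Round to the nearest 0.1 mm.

total ≈ 48.7 mm

Total = Σ Rᵢ Δtᵢ = 5.8 × 8.4
      = 48.72 = 48.7 mm.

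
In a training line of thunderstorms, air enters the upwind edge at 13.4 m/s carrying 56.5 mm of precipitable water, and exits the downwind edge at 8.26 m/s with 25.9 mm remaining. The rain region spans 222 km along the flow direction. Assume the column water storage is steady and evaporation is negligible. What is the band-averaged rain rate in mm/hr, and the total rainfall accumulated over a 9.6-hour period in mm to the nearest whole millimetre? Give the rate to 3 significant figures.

R ≈ 8.81 mm/hr; total ≈ 85 mm

Column moisture flux per unit crosswind length is F = V × PW.
Inflow: F_in = 13.4 × 56.5 = 757.1 mm·m/s
Outflow: F_out = 8.26 × 25.9 = 213.934 mm·m/s
Steady-state rate R = (F_in − F_out)/L = (757.1 − 213.934) / 222000 m = 2.447e-03 mm/s.
R = 2.447e-03 × 3600 = 8.81 mm/hr.
Over 9.6 h: total = 8.81 × 9.6 = 84.576 ≈ 85 mm.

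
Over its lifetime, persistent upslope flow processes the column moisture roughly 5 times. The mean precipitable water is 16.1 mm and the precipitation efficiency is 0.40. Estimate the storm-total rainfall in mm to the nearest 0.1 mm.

rainfall ≈ 32.2 mm

Each cycle deposits ε × PW = 0.40 × 16.1 = 6.44 mm.
Over 5 cycles: 5 × 6.44 = 32.2 mm.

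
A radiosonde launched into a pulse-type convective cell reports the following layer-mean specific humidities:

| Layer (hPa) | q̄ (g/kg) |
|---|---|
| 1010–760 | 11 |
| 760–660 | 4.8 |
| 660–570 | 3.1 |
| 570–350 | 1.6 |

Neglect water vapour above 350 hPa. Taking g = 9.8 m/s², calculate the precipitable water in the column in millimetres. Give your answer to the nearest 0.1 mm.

Precipitable water is the column-integrated vapour mass per unit area: PW = (1/g) Σ q̄ Δp, with q in kg/kg and Δp in Pa (1 kg/m² of water = 1 mm).
Layer 1010–760 hPa: Δp = 250 hPa = 25000 Pa, q̄ = 0.011 kg/kg → 0.011 × 25000 / 9.8 = 28.06 mm
Layer 760–660 hPa: Δp = 100 hPa = 10000 Pa, q̄ = 0.0048 kg/kg → 0.0048 × 10000 / 9.8 = 4.90 mm
Layer 660–570 hPa: Δp = 90 hPa = 9000 Pa, q̄ = 0.0031 kg/kg → 0.0031 × 9000 / 9.8 = 2.85 mm
Layer 570–350 hPa: Δp = 220 hPa = 22000 Pa, q̄ = 0.0016 kg/kg → 0.0016 × 22000 / 9.8 = 3.59 mm
PW = 28.06 + 4.90 + 2.85 + 3.59 = 39.40 ≈ 39.4 mm.

PW ≈ 39.4 mm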